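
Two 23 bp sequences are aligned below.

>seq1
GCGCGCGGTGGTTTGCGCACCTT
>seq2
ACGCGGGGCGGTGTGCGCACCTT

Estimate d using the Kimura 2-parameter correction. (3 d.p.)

0.199

Of 23 sites, 2 differences are transitions and 2 are transversions, so P = 2/23 ≈ 0.086957 and Q = 2/23 ≈ 0.086957.
Under the Kimura two-parameter model, d = −½ ln(1 − 2P − Q) − ¼ ln(1 − 2Q).
1 − 2P − Q = 0.739129, giving −½ ln(0.739129) = 0.151141.
1 − 2Q = 0.826086, giving −¼ ln(0.826086) = 0.047764.
d = 0.151141 + 0.047764 = 0.198905.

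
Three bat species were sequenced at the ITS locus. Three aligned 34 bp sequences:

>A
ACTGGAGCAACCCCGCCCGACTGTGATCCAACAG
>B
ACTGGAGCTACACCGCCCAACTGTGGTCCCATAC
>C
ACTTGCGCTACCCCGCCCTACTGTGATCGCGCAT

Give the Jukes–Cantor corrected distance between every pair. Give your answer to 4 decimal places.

d(A,B) = 0.2407, d(A,C) = 0.2824, d(B,C) = 0.3265

A–B: 7/34 sites differ → p ≈ 0.205882, d = −0.75 ln(1 − 0.274509) = 0.240680 ≈ 0.2407.
A–C: 8/34 sites differ → p ≈ 0.235294, d = −0.75 ln(1 − 0.313725) = 0.282358 ≈ 0.2824.
B–C: 9/34 sites differ → p ≈ 0.264706, d = −0.75 ln(1 − 0.352941) = 0.326488 ≈ 0.3265.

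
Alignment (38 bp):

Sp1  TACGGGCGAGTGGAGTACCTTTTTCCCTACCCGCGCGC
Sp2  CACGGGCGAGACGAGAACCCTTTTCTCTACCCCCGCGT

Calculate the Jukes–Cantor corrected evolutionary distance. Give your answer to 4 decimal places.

0.2471

The sequences differ at 8 of 38 sites (1, 11, 12, 16, 20, 26, 33, 38), so p = 8/38 ≈ 0.210526.
d = −(3/4) ln(1 − 4p/3) = −0.75 ln(1 − 0.280701) = −0.75 ln(0.719299)
  = −0.75 × (-0.329478) = 0.247109 substitutions/site.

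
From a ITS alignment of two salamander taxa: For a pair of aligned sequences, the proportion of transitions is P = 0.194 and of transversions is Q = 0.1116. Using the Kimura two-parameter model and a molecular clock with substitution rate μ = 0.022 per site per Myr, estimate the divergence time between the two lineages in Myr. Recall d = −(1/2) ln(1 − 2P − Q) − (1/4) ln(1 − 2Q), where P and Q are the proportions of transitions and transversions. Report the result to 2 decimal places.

9.30

Under the Kimura two-parameter model, d = −½ ln(1 − 2P − Q) − ¼ ln(1 − 2Q).
1 − 2P − Q = 0.5004, giving −½ ln(0.5004) = 0.346174.
1 − 2Q = 0.7768, giving −¼ ln(0.7768) = 0.063143.
d = 0.346174 + 0.063143 = 0.409317.
Under a molecular clock d = 2μt, so t = d/(2μ) = 0.409317 / (2 × 0.022) = 9.30 Myr.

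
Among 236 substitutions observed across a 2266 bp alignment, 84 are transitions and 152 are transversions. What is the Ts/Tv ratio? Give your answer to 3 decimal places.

0.553

R = 84/152 = 0.552631… ≈ 0.553 (to 3 d.p.).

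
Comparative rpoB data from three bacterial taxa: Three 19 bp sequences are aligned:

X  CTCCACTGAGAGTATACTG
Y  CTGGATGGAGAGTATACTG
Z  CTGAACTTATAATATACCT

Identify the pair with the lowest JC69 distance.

X and Y

X–Y: 4/19 differ, p = 0.211, d = 0.247.
X–Z: 7/19 differ, p = 0.368, d = 0.507.
Y–Z: 8/19 differ, p = 0.421, d = 0.618.
The smallest distance is between X and Y.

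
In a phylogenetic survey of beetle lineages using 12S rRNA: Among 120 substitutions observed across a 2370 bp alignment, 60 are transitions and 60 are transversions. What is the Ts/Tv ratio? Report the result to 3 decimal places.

R = 60/60 = 1.000.

1.000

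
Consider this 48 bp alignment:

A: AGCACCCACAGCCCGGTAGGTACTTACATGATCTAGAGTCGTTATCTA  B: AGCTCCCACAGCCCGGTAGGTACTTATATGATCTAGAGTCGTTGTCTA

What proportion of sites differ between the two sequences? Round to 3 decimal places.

0.063

The sequences differ at 3 of 48 positions (sites 4, 27, 44).
p = 3/48 = 0.0625 ≈ 0.063 (to 3 d.p.).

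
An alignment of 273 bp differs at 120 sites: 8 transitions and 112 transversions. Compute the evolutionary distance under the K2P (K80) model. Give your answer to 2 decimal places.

0.75

P = 8/273 ≈ 0.029304 and Q = 112/273 ≈ 0.410256.
Under the Kimura two-parameter model, d = −½ ln(1 − 2P − Q) − ¼ ln(1 − 2Q).
1 − 2P − Q = 0.531136, giving −½ ln(0.531136) = 0.316369.
1 − 2Q = 0.179488, giving −¼ ln(0.179488) = 0.429412.
d = 0.316369 + 0.429412 = 0.745781.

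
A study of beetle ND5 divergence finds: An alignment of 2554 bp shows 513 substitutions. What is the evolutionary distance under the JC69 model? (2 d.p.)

p = 513/2554 ≈ 0.200861.
d = −(3/4) ln(1 − 4p/3) = −0.75 ln(1 − 0.267815) = −0.75 ln(0.732185)
  = −0.75 × (-0.311722) = 0.233792 substitutions/site.

0.23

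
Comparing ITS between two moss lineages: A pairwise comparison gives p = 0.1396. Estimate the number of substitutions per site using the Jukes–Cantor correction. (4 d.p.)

d = −(3/4) ln(1 − 4p/3) = −0.75 ln(1 − 0.186133) = −0.75 ln(0.813867)
  = −0.75 × (-0.205958) = 0.154469 substitutions/site.

0.1545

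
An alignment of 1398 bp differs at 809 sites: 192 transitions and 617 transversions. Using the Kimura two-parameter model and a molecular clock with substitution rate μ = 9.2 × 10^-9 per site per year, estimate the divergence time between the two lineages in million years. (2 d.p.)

P = 192/1398 ≈ 0.137339 and Q = 617/1398 ≈ 0.441345.
Under the Kimura two-parameter model, d = −½ ln(1 − 2P − Q) − ¼ ln(1 − 2Q).
1 − 2P − Q = 0.283977, giving −½ ln(0.283977) = 0.629431.
1 − 2Q = 0.11731, giving −¼ ln(0.11731) = 0.535734.
d = 0.629431 + 0.535734 = 1.165165.
Under a molecular clock d = 2μt, so t = d/(2μ) = 1.165165 / (2 × 9.2 × 10^-9) = 63.32 million years.

63.32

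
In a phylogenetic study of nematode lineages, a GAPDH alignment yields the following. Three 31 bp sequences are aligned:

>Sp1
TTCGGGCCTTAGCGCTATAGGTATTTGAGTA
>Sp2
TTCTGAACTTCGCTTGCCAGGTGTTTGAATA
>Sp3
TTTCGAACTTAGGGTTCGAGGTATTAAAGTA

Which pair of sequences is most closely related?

Sp1–Sp2: 11/31 differ, p = 0.355, d = 0.481.
Sp1–Sp3: 10/31 differ, p = 0.323, d = 0.422.
Sp2–Sp3: 11/31 differ, p = 0.355, d = 0.481.
The smallest distance is between Sp1 and Sp3.

Sp1 and Sp3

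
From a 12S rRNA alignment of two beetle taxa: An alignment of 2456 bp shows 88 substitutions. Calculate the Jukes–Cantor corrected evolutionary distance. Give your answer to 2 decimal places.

p = 88/2456 ≈ 0.035831.
d = −(3/4) ln(1 − 4p/3) = −0.75 ln(1 − 0.047775) = −0.75 ln(0.952225)
  = −0.75 × (-0.048954) = 0.036716 substitutions/site.

0.04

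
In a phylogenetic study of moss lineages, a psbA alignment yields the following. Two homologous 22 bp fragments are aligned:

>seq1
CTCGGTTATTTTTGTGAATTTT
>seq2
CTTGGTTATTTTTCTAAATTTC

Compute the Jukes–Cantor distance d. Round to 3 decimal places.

The sequences differ at 4 of 22 sites (3, 14, 16, 22), so p = 4/22 ≈ 0.181818.
d = −(3/4) ln(1 − 4p/3) = −0.75 ln(1 − 0.242424) = −0.75 ln(0.757576)
  = −0.75 × (-0.277631) = 0.208223 substitutions/site.

0.208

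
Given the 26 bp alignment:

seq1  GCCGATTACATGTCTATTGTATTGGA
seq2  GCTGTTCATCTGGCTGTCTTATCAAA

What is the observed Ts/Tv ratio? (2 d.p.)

2.00

Transitions are A↔G and C↔T; transversions are all other mismatches.
Transitions: 8. Transversions: 4.
R = 8/4 = 2.00.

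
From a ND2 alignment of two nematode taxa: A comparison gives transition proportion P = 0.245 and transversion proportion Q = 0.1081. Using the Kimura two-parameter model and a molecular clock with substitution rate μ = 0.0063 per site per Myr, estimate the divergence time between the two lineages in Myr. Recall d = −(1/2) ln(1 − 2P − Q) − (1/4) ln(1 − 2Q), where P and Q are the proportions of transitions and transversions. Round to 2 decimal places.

Under the Kimura two-parameter model, d = −½ ln(1 − 2P − Q) − ¼ ln(1 − 2Q).
1 − 2P − Q = 0.4019, giving −½ ln(0.4019) = 0.455776.
1 − 2Q = 0.7838, giving −¼ ln(0.7838) = 0.060900.
d = 0.455776 + 0.060900 = 0.516676.
Under a molecular clock d = 2μt, so t = d/(2μ) = 0.516676 / (2 × 0.0063) = 41.01 Myr.

41.01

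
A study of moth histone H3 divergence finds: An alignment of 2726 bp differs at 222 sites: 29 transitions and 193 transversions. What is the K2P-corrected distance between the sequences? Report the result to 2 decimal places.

P = 29/2726 ≈ 0.010638 and Q = 193/2726 ≈ 0.0708.
Under the Kimura two-parameter model, d = −½ ln(1 − 2P − Q) − ¼ ln(1 − 2Q).
1 − 2P − Q = 0.907924, giving −½ ln(0.907924) = 0.048297.
1 − 2Q = 0.8584, giving −¼ ln(0.8584) = 0.038171.
d = 0.048297 + 0.038171 = 0.086468.

0.09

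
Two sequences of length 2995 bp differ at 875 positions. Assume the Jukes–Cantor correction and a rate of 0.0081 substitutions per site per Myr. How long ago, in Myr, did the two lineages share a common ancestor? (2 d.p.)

22.85

p = 875/2995 ≈ 0.292154.
d = −(3/4) ln(1 − 4p/3) = −0.75 ln(1 − 0.389539) = −0.75 ln(0.610461)
  = −0.75 × (-0.493541) = 0.370156 substitutions/site.
Under a molecular clock d = 2μt, so t = d/(2μ) = 0.370156 / (2 × 0.0081) = 22.85 Myr.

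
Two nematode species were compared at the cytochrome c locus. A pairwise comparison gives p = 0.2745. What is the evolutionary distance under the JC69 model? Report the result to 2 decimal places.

d = −(3/4) ln(1 − 4p/3) = −0.75 ln(1 − 0.366) = −0.75 ln(0.634)
  = −0.75 × (-0.455706) = 0.341780 substitutions/site.

0.34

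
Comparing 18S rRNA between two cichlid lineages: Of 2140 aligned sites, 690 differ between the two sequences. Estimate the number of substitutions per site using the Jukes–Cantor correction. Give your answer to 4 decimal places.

0.4215

p = 690/2140 ≈ 0.32243.
d = −(3/4) ln(1 − 4p/3) = −0.75 ln(1 − 0.429907) = −0.75 ln(0.570093)
  = −0.75 × (-0.561956) = 0.421467 substitutions/site.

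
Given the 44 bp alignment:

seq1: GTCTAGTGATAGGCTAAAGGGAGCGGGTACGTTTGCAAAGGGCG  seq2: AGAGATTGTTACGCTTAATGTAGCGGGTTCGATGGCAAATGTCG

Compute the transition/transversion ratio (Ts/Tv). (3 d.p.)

0.071

Transitions are A↔G and C↔T; transversions are all other mismatches.
Transitions: 1. Transversions: 14.
R = 1/14 = 0.071428… ≈ 0.071 (to 3 d.p.).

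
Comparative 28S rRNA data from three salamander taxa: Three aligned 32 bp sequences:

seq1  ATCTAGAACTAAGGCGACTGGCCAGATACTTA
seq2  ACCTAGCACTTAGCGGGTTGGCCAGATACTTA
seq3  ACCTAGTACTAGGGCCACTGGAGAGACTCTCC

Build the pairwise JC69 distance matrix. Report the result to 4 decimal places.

seq1–seq2: 7/32 sites differ → p = 0.21875, d = −0.75 ln(1 − 0.291667) = 0.258631 ≈ 0.2586.
seq1–seq3: 10/32 sites differ → p = 0.3125, d = −0.75 ln(1 − 0.416667) = 0.404248 ≈ 0.4042.
seq2–seq3: 14/32 sites differ → p = 0.4375, d = −0.75 ln(1 − 0.583333) = 0.656601 ≈ 0.6566.

d(seq1,seq2) = 0.2586, d(seq1,seq3) = 0.4042, d(seq2,seq3) = 0.6566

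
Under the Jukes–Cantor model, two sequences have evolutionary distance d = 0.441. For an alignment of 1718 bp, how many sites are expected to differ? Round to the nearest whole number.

573

Invert JC69: p = (3/4)(1 − e^(−4d/3)) = 0.75 × (1 − e^(-0.588)) = 0.75 × (1 − 0.555437) = 0.333422.
Expected differing sites = pL ≈ 0.333422 × 1718 = 572.818996 ≈ 573.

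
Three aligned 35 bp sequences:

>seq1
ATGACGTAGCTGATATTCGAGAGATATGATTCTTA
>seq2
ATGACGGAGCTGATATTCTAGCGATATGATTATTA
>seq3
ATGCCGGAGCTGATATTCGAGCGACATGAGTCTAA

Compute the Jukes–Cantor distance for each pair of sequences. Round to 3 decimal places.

seq1–seq2: 4/35 sites differ → p ≈ 0.114286, d = −0.75 ln(1 − 0.152381) = 0.123993 ≈ 0.124.
seq1–seq3: 6/35 sites differ → p ≈ 0.171429, d = −0.75 ln(1 − 0.228572) = 0.194634 ≈ 0.195.
seq2–seq3: 6/35 sites differ → p ≈ 0.171429, d = −0.75 ln(1 − 0.228572) = 0.194634 ≈ 0.195.

d(seq1,seq2) = 0.124, d(seq1,seq3) = 0.195, d(seq2,seq3) = 0.195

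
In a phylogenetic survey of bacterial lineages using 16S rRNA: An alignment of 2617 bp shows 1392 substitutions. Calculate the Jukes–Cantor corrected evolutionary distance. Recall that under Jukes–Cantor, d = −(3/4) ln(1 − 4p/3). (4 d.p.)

0.9264

p = 1392/2617 ≈ 0.531907.
d = −(3/4) ln(1 − 4p/3) = −0.75 ln(1 − 0.709209) = −0.75 ln(0.290791)
  = −0.75 × (-1.235150) = 0.926363 substitutions/site.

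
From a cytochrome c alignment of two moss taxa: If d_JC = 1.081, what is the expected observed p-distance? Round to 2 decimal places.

0.57

p = (3/4)(1 − e^(−4d/3)) = 0.75 × (1 − e^(-1.441333)) = 0.75 × (1 − 0.236612) = 0.572541.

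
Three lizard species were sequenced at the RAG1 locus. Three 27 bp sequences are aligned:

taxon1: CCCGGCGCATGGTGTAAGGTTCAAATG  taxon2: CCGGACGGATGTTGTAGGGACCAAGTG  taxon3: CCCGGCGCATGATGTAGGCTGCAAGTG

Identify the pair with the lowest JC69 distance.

taxon1–taxon2: 8/27 differ, p = 0.296, d = 0.377.
taxon1–taxon3: 5/27 differ, p = 0.185, d = 0.213.
taxon2–taxon3: 7/27 differ, p = 0.259, d = 0.318.
The smallest distance is between taxon1 and taxon3.

taxon1 and taxon3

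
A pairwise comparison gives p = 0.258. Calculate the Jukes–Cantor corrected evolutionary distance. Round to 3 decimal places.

0.316

d = −(3/4) ln(1 − 4p/3) = −0.75 ln(1 − 0.344) = −0.75 ln(0.656)
  = −0.75 × (-0.421594) = 0.316196 substitutions/site.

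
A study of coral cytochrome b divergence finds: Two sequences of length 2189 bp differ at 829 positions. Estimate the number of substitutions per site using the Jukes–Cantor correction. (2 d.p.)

0.53

p = 829/2189 ≈ 0.378712.
d = −(3/4) ln(1 − 4p/3) = −0.75 ln(1 − 0.504949) = −0.75 ln(0.495051)
  = −0.75 × (-0.703094) = 0.527321 substitutions/site.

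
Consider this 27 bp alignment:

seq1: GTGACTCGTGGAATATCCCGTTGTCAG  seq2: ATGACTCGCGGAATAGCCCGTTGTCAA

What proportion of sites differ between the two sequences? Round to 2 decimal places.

0.15

The sequences differ at 4 of 27 positions (sites 1, 9, 16, 27).
p = 4/27 = 0.148148… ≈ 0.15 (to 2 d.p.).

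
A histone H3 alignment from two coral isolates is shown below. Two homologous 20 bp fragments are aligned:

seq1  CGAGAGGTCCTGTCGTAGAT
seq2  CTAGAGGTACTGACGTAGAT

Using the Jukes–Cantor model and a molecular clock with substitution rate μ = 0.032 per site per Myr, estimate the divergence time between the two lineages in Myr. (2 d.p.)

The sequences differ at 3 of 20 sites (2, 9, 13), so p = 3/20 = 0.15.
d = −(3/4) ln(1 − 4p/3) = −0.75 ln(1 − 0.2) = −0.75 ln(0.8)
  = −0.75 × (-0.223144) = 0.167358 substitutions/site.
Under a molecular clock d = 2μt, so t = d/(2μ) = 0.167358 / (2 × 0.032) = 2.61 Myr.

2.61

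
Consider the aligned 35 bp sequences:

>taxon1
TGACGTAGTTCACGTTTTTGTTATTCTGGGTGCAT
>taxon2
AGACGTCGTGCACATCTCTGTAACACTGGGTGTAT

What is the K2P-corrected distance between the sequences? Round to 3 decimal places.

0.364

Of 35 sites, 5 differences are transitions and 5 are transversions, so P = 5/35 ≈ 0.142857 and Q = 5/35 ≈ 0.142857.
Under the Kimura two-parameter model, d = −½ ln(1 − 2P − Q) − ¼ ln(1 − 2Q).
1 − 2P − Q = 0.571429, giving −½ ln(0.571429) = 0.279808.
1 − 2Q = 0.714286, giving −¼ ln(0.714286) = 0.084118.
d = 0.279808 + 0.084118 = 0.363926.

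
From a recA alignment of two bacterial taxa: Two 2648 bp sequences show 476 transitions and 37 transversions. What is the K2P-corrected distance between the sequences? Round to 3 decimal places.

P = 476/2648 ≈ 0.179758 and Q = 37/2648 ≈ 0.013973.
Under the Kimura two-parameter model, d = −½ ln(1 − 2P − Q) − ¼ ln(1 − 2Q).
1 − 2P − Q = 0.626511, giving −½ ln(0.626511) = 0.233794.
1 − 2Q = 0.972054, giving −¼ ln(0.972054) = 0.007086.
d = 0.233794 + 0.007086 = 0.240880.

0.241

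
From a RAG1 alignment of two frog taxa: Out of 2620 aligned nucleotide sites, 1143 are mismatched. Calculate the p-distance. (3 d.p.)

0.436

p = 1143/2620 = 0.436259… ≈ 0.436 (to 3 d.p.).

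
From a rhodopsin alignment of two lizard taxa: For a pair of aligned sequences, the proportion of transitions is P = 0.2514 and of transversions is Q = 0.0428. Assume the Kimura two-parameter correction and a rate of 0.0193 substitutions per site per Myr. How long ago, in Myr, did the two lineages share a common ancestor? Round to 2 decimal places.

10.80

Under the Kimura two-parameter model, d = −½ ln(1 − 2P − Q) − ¼ ln(1 − 2Q).
1 − 2P − Q = 0.4544, giving −½ ln(0.4544) = 0.394389.
1 − 2Q = 0.9144, giving −¼ ln(0.9144) = 0.022372.
d = 0.394389 + 0.022372 = 0.416761.
Under a molecular clock d = 2μt, so t = d/(2μ) = 0.416761 / (2 × 0.0193) = 10.80 Myr.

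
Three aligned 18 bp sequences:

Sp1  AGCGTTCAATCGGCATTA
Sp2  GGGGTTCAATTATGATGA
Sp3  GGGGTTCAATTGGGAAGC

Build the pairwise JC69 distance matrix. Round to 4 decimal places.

d(Sp1,Sp2) = 0.5482, d(Sp1,Sp3) = 0.5482, d(Sp2,Sp3) = 0.2635

Sp1–Sp2: 7/18 sites differ → p ≈ 0.388889, d = −0.75 ln(1 − 0.518519) = 0.548166 ≈ 0.5482.
Sp1–Sp3: 7/18 sites differ → p ≈ 0.388889, d = −0.75 ln(1 − 0.518519) = 0.548166 ≈ 0.5482.
Sp2–Sp3: 4/18 sites differ → p ≈ 0.222222, d = −0.75 ln(1 − 0.296296) = 0.263548 ≈ 0.2635.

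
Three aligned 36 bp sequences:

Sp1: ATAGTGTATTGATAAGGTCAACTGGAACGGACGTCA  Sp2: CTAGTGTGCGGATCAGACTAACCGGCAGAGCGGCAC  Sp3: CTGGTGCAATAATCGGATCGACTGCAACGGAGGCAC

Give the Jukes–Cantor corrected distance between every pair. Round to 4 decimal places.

d(Sp1,Sp2) = 0.7449, d(Sp1,Sp3) = 0.5482, d(Sp2,Sp3) = 0.6735

Sp1–Sp2: 17/36 sites differ → p ≈ 0.472222, d = −0.75 ln(1 − 0.629629) = 0.744938 ≈ 0.7449.
Sp1–Sp3: 14/36 sites differ → p ≈ 0.388889, d = −0.75 ln(1 − 0.518519) = 0.548166 ≈ 0.5482.
Sp2–Sp3: 16/36 sites differ → p ≈ 0.444444, d = −0.75 ln(1 − 0.592592) = 0.673455 ≈ 0.6735.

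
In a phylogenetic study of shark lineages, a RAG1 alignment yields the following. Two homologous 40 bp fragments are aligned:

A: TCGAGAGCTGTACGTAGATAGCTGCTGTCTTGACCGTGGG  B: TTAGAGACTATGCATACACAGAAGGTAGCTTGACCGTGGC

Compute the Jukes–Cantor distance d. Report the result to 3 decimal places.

The sequences differ at 17 of 40 sites, so p = 17/40 = 0.425.
d = −(3/4) ln(1 − 4p/3) = −0.75 ln(1 − 0.566667) = −0.75 ln(0.433333)
  = −0.75 × (-0.836249) = 0.627187 substitutions/site.

0.627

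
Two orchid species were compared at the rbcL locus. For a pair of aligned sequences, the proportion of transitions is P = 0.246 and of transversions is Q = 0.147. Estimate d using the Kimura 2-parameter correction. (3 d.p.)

0.596

Under the Kimura two-parameter model, d = −½ ln(1 − 2P − Q) − ¼ ln(1 − 2Q).
1 − 2P − Q = 0.361, giving −½ ln(0.361) = 0.509439.
1 − 2Q = 0.706, giving −¼ ln(0.706) = 0.087035.
d = 0.509439 + 0.087035 = 0.596474.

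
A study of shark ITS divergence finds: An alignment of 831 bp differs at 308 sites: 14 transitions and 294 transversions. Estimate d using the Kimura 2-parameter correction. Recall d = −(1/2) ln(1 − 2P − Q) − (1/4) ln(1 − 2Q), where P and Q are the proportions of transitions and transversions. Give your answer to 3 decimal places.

0.552

P = 14/831 ≈ 0.016847 and Q = 294/831 ≈ 0.353791.
Under the Kimura two-parameter model, d = −½ ln(1 − 2P − Q) − ¼ ln(1 − 2Q).
1 − 2P − Q = 0.612515, giving −½ ln(0.612515) = 0.245091.
1 − 2Q = 0.292418, giving −¼ ln(0.292418) = 0.307393.
d = 0.245091 + 0.307393 = 0.552484.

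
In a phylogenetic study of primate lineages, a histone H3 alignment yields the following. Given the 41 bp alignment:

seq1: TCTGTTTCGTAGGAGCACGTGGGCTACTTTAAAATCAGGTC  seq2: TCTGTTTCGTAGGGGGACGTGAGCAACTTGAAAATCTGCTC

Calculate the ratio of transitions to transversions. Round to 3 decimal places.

0.400

Transitions are A↔G and C↔T; transversions are all other mismatches.
Transitions: 2. Transversions: 5.
R = 2/5 = 0.400.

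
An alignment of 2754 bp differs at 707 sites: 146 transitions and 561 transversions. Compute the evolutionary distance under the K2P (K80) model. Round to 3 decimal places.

P = 146/2754 ≈ 0.053014 and Q = 561/2754 ≈ 0.203704.
Under the Kimura two-parameter model, d = −½ ln(1 − 2P − Q) − ¼ ln(1 − 2Q).
1 − 2P − Q = 0.690268, giving −½ ln(0.690268) = 0.185338.
1 − 2Q = 0.592592, giving −¼ ln(0.592592) = 0.130812.
d = 0.185338 + 0.130812 = 0.316150.

0.316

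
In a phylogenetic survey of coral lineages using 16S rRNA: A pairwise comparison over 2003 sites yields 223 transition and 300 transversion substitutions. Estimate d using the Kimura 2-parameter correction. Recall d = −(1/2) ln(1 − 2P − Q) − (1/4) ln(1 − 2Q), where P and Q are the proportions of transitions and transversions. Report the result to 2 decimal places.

0.32

P = 223/2003 ≈ 0.111333 and Q = 300/2003 ≈ 0.149775.
Under the Kimura two-parameter model, d = −½ ln(1 − 2P − Q) − ¼ ln(1 − 2Q).
1 − 2P − Q = 0.627559, giving −½ ln(0.627559) = 0.232959.
1 − 2Q = 0.70045, giving −¼ ln(0.70045) = 0.089008.
d = 0.232959 + 0.089008 = 0.321967.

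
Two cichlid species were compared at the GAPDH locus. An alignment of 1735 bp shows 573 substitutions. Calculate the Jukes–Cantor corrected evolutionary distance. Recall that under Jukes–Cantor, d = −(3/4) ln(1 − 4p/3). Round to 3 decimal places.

0.435

p = 573/1735 ≈ 0.330259.
d = −(3/4) ln(1 − 4p/3) = −0.75 ln(1 − 0.440345) = −0.75 ln(0.559655)
  = −0.75 × (-0.580435) = 0.435326 substitutions/site.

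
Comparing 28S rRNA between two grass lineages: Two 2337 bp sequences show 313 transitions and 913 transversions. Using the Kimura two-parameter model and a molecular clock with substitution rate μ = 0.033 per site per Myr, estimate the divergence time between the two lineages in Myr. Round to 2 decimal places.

13.90

P = 313/2337 ≈ 0.133932 and Q = 913/2337 ≈ 0.390672.
Under the Kimura two-parameter model, d = −½ ln(1 − 2P − Q) − ¼ ln(1 − 2Q).
1 − 2P − Q = 0.341464, giving −½ ln(0.341464) = 0.537257.
1 − 2Q = 0.218656, giving −¼ ln(0.218656) = 0.380064.
d = 0.537257 + 0.380064 = 0.917321.
Under a molecular clock d = 2μt, so t = d/(2μ) = 0.917321 / (2 × 0.033) = 13.90 Myr.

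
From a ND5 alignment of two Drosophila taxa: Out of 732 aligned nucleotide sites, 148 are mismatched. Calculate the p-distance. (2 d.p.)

p = 148/732 = 0.202185… ≈ 0.20 (to 2 d.p.).

0.20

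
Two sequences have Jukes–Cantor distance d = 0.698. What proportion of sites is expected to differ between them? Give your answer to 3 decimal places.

p = (3/4)(1 − e^(−4d/3)) = 0.75 × (1 − e^(-0.930667)) = 0.75 × (1 − 0.394291) = 0.454282.

0.454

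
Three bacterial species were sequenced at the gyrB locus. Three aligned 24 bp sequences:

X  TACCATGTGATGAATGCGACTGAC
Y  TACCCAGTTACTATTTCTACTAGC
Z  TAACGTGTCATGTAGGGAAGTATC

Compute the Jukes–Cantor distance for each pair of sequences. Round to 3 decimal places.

X–Y: 10/24 sites differ → p ≈ 0.416667, d = −0.75 ln(1 − 0.555556) = 0.608198 ≈ 0.608.
X–Z: 10/24 sites differ → p ≈ 0.416667, d = −0.75 ln(1 − 0.555556) = 0.608198 ≈ 0.608.
Y–Z: 14/24 sites differ → p ≈ 0.583333, d = −0.75 ln(1 − 0.777777) = 1.128055 ≈ 1.128.

d(X,Y) = 0.608, d(X,Z) = 0.608, d(Y,Z) = 1.128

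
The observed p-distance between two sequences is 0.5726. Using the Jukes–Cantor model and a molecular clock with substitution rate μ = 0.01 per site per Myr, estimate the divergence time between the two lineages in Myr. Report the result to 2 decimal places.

54.06

d = −(3/4) ln(1 − 4p/3) = −0.75 ln(1 − 0.763467) = −0.75 ln(0.236533)
  = −0.75 × (-1.441668) = 1.081251 substitutions/site.
Under a molecular clock d = 2μt, so t = d/(2μ) = 1.081251 / (2 × 0.01) = 54.06 Myr.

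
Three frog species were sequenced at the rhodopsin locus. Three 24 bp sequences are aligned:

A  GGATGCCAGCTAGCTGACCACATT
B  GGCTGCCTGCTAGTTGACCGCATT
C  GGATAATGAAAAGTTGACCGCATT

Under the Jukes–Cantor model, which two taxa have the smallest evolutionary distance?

A and B

A–B: 4/24 differ, p = 0.167, d = 0.188.
A–C: 9/24 differ, p = 0.375, d = 0.520.
B–C: 8/24 differ, p = 0.333, d = 0.441.
The smallest distance is between A and B.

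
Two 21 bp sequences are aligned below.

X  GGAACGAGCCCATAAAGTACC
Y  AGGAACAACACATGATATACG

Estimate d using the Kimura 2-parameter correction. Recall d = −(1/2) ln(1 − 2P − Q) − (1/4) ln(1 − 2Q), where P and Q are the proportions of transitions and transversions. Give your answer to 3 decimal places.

0.788

Of 21 sites, 5 differences are transitions and 5 are transversions, so P = 5/21 ≈ 0.238095 and Q = 5/21 ≈ 0.238095.
Under the Kimura two-parameter model, d = −½ ln(1 − 2P − Q) − ¼ ln(1 − 2Q).
1 − 2P − Q = 0.285715, giving −½ ln(0.285715) = 0.626380.
1 − 2Q = 0.52381, giving −¼ ln(0.52381) = 0.161657.
d = 0.626380 + 0.161657 = 0.788037.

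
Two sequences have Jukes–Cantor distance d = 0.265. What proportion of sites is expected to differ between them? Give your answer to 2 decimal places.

0.22

p = (3/4)(1 − e^(−4d/3)) = 0.75 × (1 − e^(-0.353333)) = 0.75 × (1 − 0.702343) = 0.223243.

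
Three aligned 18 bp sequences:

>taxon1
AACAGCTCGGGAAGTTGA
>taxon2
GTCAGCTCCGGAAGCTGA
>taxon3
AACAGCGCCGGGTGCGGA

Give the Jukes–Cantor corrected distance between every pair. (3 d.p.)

d(taxon1,taxon2) = 0.264, d(taxon1,taxon3) = 0.441, d(taxon2,taxon3) = 0.441

taxon1–taxon2: 4/18 sites differ → p ≈ 0.222222, d = −0.75 ln(1 − 0.296296) = 0.263548 ≈ 0.264.
taxon1–taxon3: 6/18 sites differ → p ≈ 0.333333, d = −0.75 ln(1 − 0.444444) = 0.440839 ≈ 0.441.
taxon2–taxon3: 6/18 sites differ → p ≈ 0.333333, d = −0.75 ln(1 − 0.444444) = 0.440839 ≈ 0.441.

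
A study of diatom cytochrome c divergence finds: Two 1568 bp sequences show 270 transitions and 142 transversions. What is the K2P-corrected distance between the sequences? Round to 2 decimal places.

P = 270/1568 ≈ 0.172194 and Q = 142/1568 ≈ 0.090561.
Under the Kimura two-parameter model, d = −½ ln(1 − 2P − Q) − ¼ ln(1 − 2Q).
1 − 2P − Q = 0.565051, giving −½ ln(0.565051) = 0.285420.
1 − 2Q = 0.818878, giving −¼ ln(0.818878) = 0.049955.
d = 0.285420 + 0.049955 = 0.335375.

0.34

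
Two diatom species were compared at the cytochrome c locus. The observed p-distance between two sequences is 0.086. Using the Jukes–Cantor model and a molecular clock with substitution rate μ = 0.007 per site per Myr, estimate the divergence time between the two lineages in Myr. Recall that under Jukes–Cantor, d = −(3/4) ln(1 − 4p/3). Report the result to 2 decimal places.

6.52

d = −(3/4) ln(1 − 4p/3) = −0.75 ln(1 − 0.114667) = −0.75 ln(0.885333)
  = −0.75 × (-0.121791) = 0.091343 substitutions/site.
Under a molecular clock d = 2μt, so t = d/(2μ) = 0.091343 / (2 × 0.007) = 6.52 Myr.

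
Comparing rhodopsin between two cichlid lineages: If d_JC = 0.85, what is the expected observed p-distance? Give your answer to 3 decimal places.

p = (3/4)(1 − e^(−4d/3)) = 0.75 × (1 − e^(-1.133333)) = 0.75 × (1 − 0.321958) = 0.508532.

0.509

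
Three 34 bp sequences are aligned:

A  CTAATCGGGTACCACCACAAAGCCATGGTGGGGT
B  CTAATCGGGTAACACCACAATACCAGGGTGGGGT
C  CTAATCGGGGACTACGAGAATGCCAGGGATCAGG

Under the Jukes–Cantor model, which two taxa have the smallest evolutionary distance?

A and B

A–B: 4/34 differ, p = 0.118, d = 0.128.
A–C: 11/34 differ, p = 0.324, d = 0.423.
B–C: 11/34 differ, p = 0.324, d = 0.423.
The smallest distance is between A and B.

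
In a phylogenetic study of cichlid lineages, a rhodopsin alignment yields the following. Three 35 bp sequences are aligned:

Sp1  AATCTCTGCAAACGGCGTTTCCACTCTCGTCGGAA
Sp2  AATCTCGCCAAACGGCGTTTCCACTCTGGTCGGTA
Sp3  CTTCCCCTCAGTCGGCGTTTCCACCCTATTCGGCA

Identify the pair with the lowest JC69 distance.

Sp1–Sp2: 4/35 differ, p = 0.114, d = 0.124.
Sp1–Sp3: 11/35 differ, p = 0.314, d = 0.407.
Sp2–Sp3: 11/35 differ, p = 0.314, d = 0.407.
The smallest distance is between Sp1 and Sp2.

Sp1 and Sp2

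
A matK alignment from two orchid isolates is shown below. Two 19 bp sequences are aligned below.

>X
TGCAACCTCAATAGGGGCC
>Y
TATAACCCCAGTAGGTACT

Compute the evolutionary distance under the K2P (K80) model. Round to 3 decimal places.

Of 19 sites, 6 differences are transitions and 1 are transversions, so P = 6/19 ≈ 0.315789 and Q = 1/19 ≈ 0.052632.
Under the Kimura two-parameter model, d = −½ ln(1 − 2P − Q) − ¼ ln(1 − 2Q).
1 − 2P − Q = 0.31579, giving −½ ln(0.31579) = 0.576339.
1 − 2Q = 0.894736, giving −¼ ln(0.894736) = 0.027807.
d = 0.576339 + 0.027807 = 0.604146.

0.604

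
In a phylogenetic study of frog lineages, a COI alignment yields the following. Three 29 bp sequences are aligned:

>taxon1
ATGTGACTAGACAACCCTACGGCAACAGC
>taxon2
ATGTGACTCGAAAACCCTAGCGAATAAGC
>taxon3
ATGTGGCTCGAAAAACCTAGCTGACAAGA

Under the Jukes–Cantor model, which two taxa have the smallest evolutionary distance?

taxon2 and taxon3

taxon1–taxon2: 7/29 differ, p = 0.241, d = 0.291.
taxon1–taxon3: 11/29 differ, p = 0.379, d = 0.529.
taxon2–taxon3: 6/29 differ, p = 0.207, d = 0.242.
The smallest distance is between taxon2 and taxon3.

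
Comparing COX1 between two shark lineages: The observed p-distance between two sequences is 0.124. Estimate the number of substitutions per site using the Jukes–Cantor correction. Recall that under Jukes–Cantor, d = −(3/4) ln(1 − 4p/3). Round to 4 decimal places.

0.1355

d = −(3/4) ln(1 − 4p/3) = −0.75 ln(1 − 0.165333) = −0.75 ln(0.834667)
  = −0.75 × (-0.180722) = 0.135542 substitutions/site.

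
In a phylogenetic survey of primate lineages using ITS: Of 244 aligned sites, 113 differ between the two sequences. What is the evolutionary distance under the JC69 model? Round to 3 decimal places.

0.721

p = 113/244 ≈ 0.463115.
d = −(3/4) ln(1 − 4p/3) = −0.75 ln(1 − 0.617487) = −0.75 ln(0.382513)
  = −0.75 × (-0.960993) = 0.720745 substitutions/site.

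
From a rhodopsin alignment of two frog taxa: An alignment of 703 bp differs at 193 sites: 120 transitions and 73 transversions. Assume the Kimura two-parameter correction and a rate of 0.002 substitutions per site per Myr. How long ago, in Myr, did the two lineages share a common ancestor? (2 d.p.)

P = 120/703 ≈ 0.170697 and Q = 73/703 ≈ 0.103841.
Under the Kimura two-parameter model, d = −½ ln(1 − 2P − Q) − ¼ ln(1 − 2Q).
1 − 2P − Q = 0.554765, giving −½ ln(0.554765) = 0.294605.
1 − 2Q = 0.792318, giving −¼ ln(0.792318) = 0.058198.
d = 0.294605 + 0.058198 = 0.352803.
Under a molecular clock d = 2μt, so t = d/(2μ) = 0.352803 / (2 × 0.002) = 88.20 Myr.

88.20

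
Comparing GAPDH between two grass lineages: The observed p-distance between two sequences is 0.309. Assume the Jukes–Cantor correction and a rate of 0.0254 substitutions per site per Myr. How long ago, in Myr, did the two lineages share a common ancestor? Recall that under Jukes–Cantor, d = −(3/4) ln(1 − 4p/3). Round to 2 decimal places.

7.84

d = −(3/4) ln(1 − 4p/3) = −0.75 ln(1 − 0.412) = −0.75 ln(0.588)
  = −0.75 × (-0.531028) = 0.398271 substitutions/site.
Under a molecular clock d = 2μt, so t = d/(2μ) = 0.398271 / (2 × 0.0254) = 7.84 Myr.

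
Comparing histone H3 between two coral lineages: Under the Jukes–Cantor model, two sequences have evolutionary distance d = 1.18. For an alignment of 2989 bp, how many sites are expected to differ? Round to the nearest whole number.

1777

Invert JC69: p = (3/4)(1 − e^(−4d/3)) = 0.75 × (1 − e^(-1.573333)) = 0.75 × (1 − 0.207353) = 0.594485.
Expected differing sites = pL ≈ 0.594485 × 2989 = 1776.915665 ≈ 1777.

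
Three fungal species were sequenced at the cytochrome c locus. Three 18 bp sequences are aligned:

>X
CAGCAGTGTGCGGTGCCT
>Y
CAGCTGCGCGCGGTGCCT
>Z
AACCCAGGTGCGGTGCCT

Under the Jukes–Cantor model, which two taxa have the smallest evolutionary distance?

X and Y

X–Y: 3/18 differ, p = 0.167, d = 0.188.
X–Z: 5/18 differ, p = 0.278, d = 0.347.
Y–Z: 6/18 differ, p = 0.333, d = 0.441.
The smallest distance is between X and Y.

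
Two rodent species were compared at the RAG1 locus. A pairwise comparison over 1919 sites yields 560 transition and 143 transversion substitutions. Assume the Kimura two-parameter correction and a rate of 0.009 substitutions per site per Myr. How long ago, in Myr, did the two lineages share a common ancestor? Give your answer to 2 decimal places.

32.06

P = 560/1919 ≈ 0.291819 and Q = 143/1919 ≈ 0.074518.
Under the Kimura two-parameter model, d = −½ ln(1 − 2P − Q) − ¼ ln(1 − 2Q).
1 − 2P − Q = 0.341844, giving −½ ln(0.341844) = 0.536700.
1 − 2Q = 0.850964, giving −¼ ln(0.850964) = 0.040346.
d = 0.536700 + 0.040346 = 0.577046.
Under a molecular clock d = 2μt, so t = d/(2μ) = 0.577046 / (2 × 0.009) = 32.06 Myr.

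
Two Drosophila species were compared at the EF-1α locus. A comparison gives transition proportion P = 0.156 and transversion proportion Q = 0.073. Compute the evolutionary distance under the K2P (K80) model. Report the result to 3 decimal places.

0.283

Under the Kimura two-parameter model, d = −½ ln(1 − 2P − Q) − ¼ ln(1 − 2Q).
1 − 2P − Q = 0.615, giving −½ ln(0.615) = 0.243067.
1 − 2Q = 0.854, giving −¼ ln(0.854) = 0.039456.
d = 0.243067 + 0.039456 = 0.282523.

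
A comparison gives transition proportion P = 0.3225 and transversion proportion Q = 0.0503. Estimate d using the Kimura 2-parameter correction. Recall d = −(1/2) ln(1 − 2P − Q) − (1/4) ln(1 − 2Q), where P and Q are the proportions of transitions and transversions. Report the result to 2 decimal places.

Under the Kimura two-parameter model, d = −½ ln(1 − 2P − Q) − ¼ ln(1 − 2Q).
1 − 2P − Q = 0.3047, giving −½ ln(0.3047) = 0.594214.
1 − 2Q = 0.8994, giving −¼ ln(0.8994) = 0.026507.
d = 0.594214 + 0.026507 = 0.620721.

0.62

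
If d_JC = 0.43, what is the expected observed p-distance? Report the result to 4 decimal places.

p = (3/4)(1 − e^(−4d/3)) = 0.75 × (1 − e^(-0.573333)) = 0.75 × (1 − 0.563644) = 0.327267.

0.3273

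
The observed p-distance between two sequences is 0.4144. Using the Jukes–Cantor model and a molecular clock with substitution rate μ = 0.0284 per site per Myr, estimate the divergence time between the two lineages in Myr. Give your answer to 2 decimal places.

10.62

d = −(3/4) ln(1 − 4p/3) = −0.75 ln(1 − 0.552533) = −0.75 ln(0.447467)
  = −0.75 × (-0.804152) = 0.603114 substitutions/site.
Under a molecular clock d = 2μt, so t = d/(2μ) = 0.603114 / (2 × 0.0284) = 10.62 Myr.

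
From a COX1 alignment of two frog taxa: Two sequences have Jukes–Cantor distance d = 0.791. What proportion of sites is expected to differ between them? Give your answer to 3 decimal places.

p = (3/4)(1 − e^(−4d/3)) = 0.75 × (1 − e^(-1.054667)) = 0.75 × (1 − 0.348308) = 0.488769.

0.489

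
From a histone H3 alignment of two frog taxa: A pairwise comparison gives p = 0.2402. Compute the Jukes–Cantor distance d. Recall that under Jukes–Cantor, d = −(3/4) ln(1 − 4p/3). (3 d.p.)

d = −(3/4) ln(1 − 4p/3) = −0.75 ln(1 − 0.320267) = −0.75 ln(0.679733)
  = −0.75 × (-0.386055) = 0.289541 substitutions/site.

0.290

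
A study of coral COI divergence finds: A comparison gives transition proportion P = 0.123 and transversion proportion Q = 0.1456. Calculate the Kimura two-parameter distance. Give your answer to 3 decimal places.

0.335

Under the Kimura two-parameter model, d = −½ ln(1 − 2P − Q) − ¼ ln(1 − 2Q).
1 − 2P − Q = 0.6084, giving −½ ln(0.6084) = 0.248461.
1 − 2Q = 0.7088, giving −¼ ln(0.7088) = 0.086045.
d = 0.248461 + 0.086045 = 0.334506.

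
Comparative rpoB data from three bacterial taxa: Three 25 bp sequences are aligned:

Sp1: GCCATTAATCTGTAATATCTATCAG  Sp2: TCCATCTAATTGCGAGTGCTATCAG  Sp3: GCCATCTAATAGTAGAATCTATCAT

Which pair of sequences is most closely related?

Sp1–Sp2: 10/25 differ, p = 0.400, d = 0.572.
Sp1–Sp3: 8/25 differ, p = 0.320, d = 0.417.
Sp2–Sp3: 9/25 differ, p = 0.360, d = 0.490.
The smallest distance is between Sp1 and Sp3.

Sp1 and Sp3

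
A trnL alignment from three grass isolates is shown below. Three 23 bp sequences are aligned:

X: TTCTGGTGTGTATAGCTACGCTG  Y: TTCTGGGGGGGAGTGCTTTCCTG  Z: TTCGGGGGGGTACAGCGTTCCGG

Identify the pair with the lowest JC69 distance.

Y and Z

X–Y: 8/23 differ, p = 0.348, d = 0.467.
X–Z: 9/23 differ, p = 0.391, d = 0.553.
Y–Z: 6/23 differ, p = 0.261, d = 0.321.
The smallest distance is between Y and Z.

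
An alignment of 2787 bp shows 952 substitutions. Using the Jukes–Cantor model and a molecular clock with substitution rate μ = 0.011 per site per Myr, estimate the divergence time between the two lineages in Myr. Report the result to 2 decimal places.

20.72

p = 952/2787 ≈ 0.341586.
d = −(3/4) ln(1 − 4p/3) = −0.75 ln(1 − 0.455448) = −0.75 ln(0.544552)
  = −0.75 × (-0.607792) = 0.455844 substitutions/site.
Under a molecular clock d = 2μt, so t = d/(2μ) = 0.455844 / (2 × 0.011) = 20.72 Myr.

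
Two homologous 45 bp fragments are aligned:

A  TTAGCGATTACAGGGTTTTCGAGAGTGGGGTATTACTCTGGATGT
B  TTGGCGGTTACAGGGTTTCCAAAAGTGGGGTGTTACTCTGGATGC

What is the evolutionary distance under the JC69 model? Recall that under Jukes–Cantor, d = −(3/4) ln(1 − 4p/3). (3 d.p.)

0.174

The sequences differ at 7 of 45 sites (3, 7, 19, 21, 23, 32, 45), so p = 7/45 ≈ 0.155556.
d = −(3/4) ln(1 − 4p/3) = −0.75 ln(1 − 0.207408) = −0.75 ln(0.792592)
  = −0.75 × (-0.232447) = 0.174335 substitutions/site.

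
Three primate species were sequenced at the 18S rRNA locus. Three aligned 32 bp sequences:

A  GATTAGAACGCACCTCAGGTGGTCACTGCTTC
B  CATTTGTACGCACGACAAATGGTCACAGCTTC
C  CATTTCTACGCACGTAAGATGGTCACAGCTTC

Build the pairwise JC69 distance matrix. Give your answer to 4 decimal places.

d(A,B) = 0.3041, d(A,C) = 0.3041, d(B,C) = 0.1367

A–B: 8/32 sites differ → p = 0.25, d = −0.75 ln(1 − 0.333333) = 0.304098 ≈ 0.3041.
A–C: 8/32 sites differ → p = 0.25, d = −0.75 ln(1 − 0.333333) = 0.304098 ≈ 0.3041.
B–C: 4/32 sites differ → p = 0.125, d = −0.75 ln(1 − 0.166667) = 0.136741 ≈ 0.1367.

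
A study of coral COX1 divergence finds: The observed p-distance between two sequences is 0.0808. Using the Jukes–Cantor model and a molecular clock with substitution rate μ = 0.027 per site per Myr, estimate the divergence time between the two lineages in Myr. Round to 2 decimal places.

1.58

d = −(3/4) ln(1 − 4p/3) = −0.75 ln(1 − 0.107733) = −0.75 ln(0.892267)
  = −0.75 × (-0.113990) = 0.085493 substitutions/site.
Under a molecular clock d = 2μt, so t = d/(2μ) = 0.085493 / (2 × 0.027) = 1.58 Myr.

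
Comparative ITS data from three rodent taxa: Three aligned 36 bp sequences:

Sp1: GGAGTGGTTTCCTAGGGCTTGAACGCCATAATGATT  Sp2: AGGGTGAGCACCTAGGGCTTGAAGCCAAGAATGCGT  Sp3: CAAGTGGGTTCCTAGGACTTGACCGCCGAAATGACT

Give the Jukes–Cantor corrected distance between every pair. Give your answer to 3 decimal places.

Sp1–Sp2: 12/36 sites differ → p ≈ 0.333333, d = −0.75 ln(1 − 0.444444) = 0.440839 ≈ 0.441.
Sp1–Sp3: 8/36 sites differ → p ≈ 0.222222, d = −0.75 ln(1 − 0.296296) = 0.263548 ≈ 0.264.
Sp2–Sp3: 15/36 sites differ → p ≈ 0.416667, d = −0.75 ln(1 − 0.555556) = 0.608198 ≈ 0.608.

d(Sp1,Sp2) = 0.441, d(Sp1,Sp3) = 0.264, d(Sp2,Sp3) = 0.608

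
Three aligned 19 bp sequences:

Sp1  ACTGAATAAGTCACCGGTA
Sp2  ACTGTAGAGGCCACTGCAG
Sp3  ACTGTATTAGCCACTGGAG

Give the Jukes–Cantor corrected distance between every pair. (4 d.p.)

Sp1–Sp2: 8/19 sites differ → p ≈ 0.421053, d = −0.75 ln(1 − 0.561404) = 0.618132 ≈ 0.6181.
Sp1–Sp3: 6/19 sites differ → p ≈ 0.315789, d = −0.75 ln(1 − 0.421052) = 0.409907 ≈ 0.4099.
Sp2–Sp3: 4/19 sites differ → p ≈ 0.210526, d = −0.75 ln(1 − 0.280701) = 0.247109 ≈ 0.2471.

d(Sp1,Sp2) = 0.6181, d(Sp1,Sp3) = 0.4099, d(Sp2,Sp3) = 0.2471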